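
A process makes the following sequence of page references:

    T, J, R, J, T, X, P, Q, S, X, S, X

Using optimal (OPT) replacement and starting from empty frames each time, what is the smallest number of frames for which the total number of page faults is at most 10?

2

f=1: 12 faults
f=2: 8 faults
f=3: 7 faults
f=4: 7 faults
f=5: 7 faults
f=6: 7 faults
f=7: 7 faults
Smallest f with faults ≤ 10 is 2.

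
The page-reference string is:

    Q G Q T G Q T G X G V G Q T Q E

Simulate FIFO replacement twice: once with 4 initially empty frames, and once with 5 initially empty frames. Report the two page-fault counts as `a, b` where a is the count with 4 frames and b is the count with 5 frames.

7, 6

4 frames: F F . F . . . . F . F . F . . F → 7 faults.
5 frames: F F . F . . . . F . F . . . . F → 6 faults.
6 < 7: adding a frame reduced faults, as is typical.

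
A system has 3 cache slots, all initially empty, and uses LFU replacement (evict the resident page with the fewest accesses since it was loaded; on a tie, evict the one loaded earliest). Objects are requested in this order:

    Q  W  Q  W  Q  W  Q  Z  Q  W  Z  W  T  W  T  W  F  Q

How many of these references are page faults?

Q -> miss, frames [Q]
W -> miss, frames [Q, W]
Q -> hit
W -> hit
Q -> hit
W -> hit
Q -> hit
Z -> miss, frames [Q, W, Z]
Q -> hit
W -> hit
Z -> hit
W -> hit
T -> miss, evict Z, frames [Q, W, T]
W -> hit
T -> hit
W -> hit
F -> miss, evict T, frames [Q, W, F]
Q -> hit
Page faults: 5.

5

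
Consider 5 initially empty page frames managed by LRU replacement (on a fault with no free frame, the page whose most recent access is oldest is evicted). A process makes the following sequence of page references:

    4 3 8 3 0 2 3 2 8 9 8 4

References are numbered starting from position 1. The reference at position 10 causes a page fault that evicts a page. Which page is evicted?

4

pos 1: 4 → fault, frames [4]
pos 2: 3 → fault, frames [4, 3]
pos 3: 8 → fault, frames [4, 3, 8]
pos 4: 3 → hit
pos 5: 0 → fault, frames [4, 8, 3, 0]
pos 6: 2 → fault, frames [4, 8, 3, 0, 2]
pos 7: 3 → hit
pos 8: 2 → hit
pos 9: 8 → hit
pos 10: 9 → fault, evict 4, frames [0, 3, 2, 8, 9]
At position 10, page 4 is evicted.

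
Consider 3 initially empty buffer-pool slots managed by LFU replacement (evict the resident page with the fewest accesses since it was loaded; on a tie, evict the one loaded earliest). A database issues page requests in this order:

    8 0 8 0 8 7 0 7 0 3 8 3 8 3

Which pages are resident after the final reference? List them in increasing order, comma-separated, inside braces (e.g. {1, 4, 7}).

{0, 3, 8}

8 -> fault, frames [8]
0 -> fault, frames [8, 0]
8 -> hit
0 -> hit
8 -> hit
7 -> fault, frames [8, 0, 7]
0 -> hit
7 -> hit
0 -> hit
3 -> fault, evict 7, frames [8, 0, 3]
8 -> hit
3 -> hit
8 -> hit
3 -> hit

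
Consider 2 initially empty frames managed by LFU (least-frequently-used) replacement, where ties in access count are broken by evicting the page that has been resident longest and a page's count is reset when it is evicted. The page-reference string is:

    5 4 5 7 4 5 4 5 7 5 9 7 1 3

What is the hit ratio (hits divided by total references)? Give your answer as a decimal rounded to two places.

0.36

5: miss, frames (5)
4: miss, frames (5 4)
5: hit
7: miss, evict 4, frames (5 7)
4: miss, evict 7, frames (5 4)
5: hit
4: hit
5: hit
7: miss, evict 4, frames (5 7)
5: hit
9: miss, evict 7, frames (5 9)
7: miss, evict 9, frames (5 7)
1: miss, evict 7, frames (5 1)
3: miss, evict 1, frames (5 3)
Hits: 5 of 14 references → 5/14 = 0.3571.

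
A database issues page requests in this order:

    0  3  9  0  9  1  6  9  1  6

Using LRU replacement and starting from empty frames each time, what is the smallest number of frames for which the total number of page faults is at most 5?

3

f=1: 10 faults
f=2: 9 faults
f=3: 5 faults
f=4: 5 faults
f=5: 5 faults
Smallest f with faults ≤ 5 is 3.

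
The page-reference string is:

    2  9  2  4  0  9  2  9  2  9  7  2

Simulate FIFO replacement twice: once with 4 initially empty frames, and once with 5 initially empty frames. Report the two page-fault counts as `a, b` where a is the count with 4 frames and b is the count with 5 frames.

6, 5

4 frames: F F . F F . . . . . F F → 6 faults.
5 frames: F F . F F . . . . . F . → 5 faults.
5 < 6: adding a frame reduced faults, as is typical.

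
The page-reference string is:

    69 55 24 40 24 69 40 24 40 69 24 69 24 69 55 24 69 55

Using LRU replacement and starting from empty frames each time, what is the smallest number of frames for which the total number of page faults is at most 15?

f=1: 18 faults
f=2: 13 faults
f=3: 6 faults
f=4: 4 faults
Smallest f with faults ≤ 15 is 2.

2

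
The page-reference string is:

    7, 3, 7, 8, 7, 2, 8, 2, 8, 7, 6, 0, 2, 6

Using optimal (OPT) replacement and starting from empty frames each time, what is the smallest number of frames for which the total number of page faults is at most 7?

3

f=1: 14 faults
f=2: 8 faults
f=3: 6 faults
f=4: 6 faults
f=5: 6 faults
f=6: 6 faults
Smallest f with faults ≤ 7 is 3.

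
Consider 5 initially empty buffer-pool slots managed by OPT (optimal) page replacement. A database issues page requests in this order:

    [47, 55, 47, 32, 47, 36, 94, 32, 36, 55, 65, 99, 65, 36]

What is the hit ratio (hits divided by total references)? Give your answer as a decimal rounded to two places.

47 → fault, frames [47]
55 → fault, frames [47, 55]
47 → hit
32 → fault, frames [47, 55, 32]
47 → hit
36 → fault, frames [47, 55, 32, 36]
94 → fault, frames [47, 55, 32, 36, 94]
32 → hit
36 → hit
55 → hit
65 → fault, evict 94, frames [47, 55, 32, 36, 65]
99 → fault, evict 32, frames [47, 55, 36, 65, 99]
65 → hit
36 → hit
Hits: 7 of 14 references → 7/14 = 0.5000.

0.50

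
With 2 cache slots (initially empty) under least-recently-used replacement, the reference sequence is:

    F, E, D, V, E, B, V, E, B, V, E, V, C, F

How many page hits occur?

1

F -> fault, frames {F}
E -> fault, frames {F,E}
D -> fault, evict F, frames {E,D}
V -> fault, evict E, frames {D,V}
E -> fault, evict D, frames {V,E}
B -> fault, evict V, frames {E,B}
V -> fault, evict E, frames {B,V}
E -> fault, evict B, frames {V,E}
B -> fault, evict V, frames {E,B}
V -> fault, evict E, frames {B,V}
E -> fault, evict B, frames {V,E}
V -> hit
C -> fault, evict E, frames {V,C}
F -> fault, evict V, frames {C,F}
Hits: 1.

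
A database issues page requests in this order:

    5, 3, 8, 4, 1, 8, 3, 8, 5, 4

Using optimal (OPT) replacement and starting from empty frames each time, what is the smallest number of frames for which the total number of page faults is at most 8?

f=1: 10 faults
f=2: 8 faults
f=3: 7 faults
f=4: 6 faults
f=5: 5 faults
Smallest f with faults ≤ 8 is 2.

2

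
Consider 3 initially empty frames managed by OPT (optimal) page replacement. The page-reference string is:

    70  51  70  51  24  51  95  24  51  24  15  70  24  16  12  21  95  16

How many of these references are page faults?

9

70: miss, frames {70}
51: miss, frames {70,51}
70: hit
51: hit
24: miss, frames {70,51,24}
51: hit
95: miss, evict 70, frames {51,24,95}
24: hit
51: hit
24: hit
15: miss, evict 51, frames {24,95,15}
70: miss, evict 15, frames {24,95,70}
24: hit
16: miss, evict 70, frames {24,95,16}
12: miss, evict 24, frames {95,16,12}
21: miss, evict 12, frames {95,16,21}
95: hit
16: hit
Page faults: 9.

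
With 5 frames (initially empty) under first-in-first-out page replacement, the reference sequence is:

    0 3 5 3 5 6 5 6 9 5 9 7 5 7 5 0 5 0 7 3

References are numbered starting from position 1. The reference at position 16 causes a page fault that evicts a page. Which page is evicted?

3

pos 1: 0: fault, frames [0]
pos 2: 3: fault, frames [0, 3]
pos 3: 5: fault, frames [0, 3, 5]
pos 4: 3: hit
pos 5: 5: hit
pos 6: 6: fault, frames [0, 3, 5, 6]
pos 7: 5: hit
pos 8: 6: hit
pos 9: 9: fault, frames [0, 3, 5, 6, 9]
pos 10: 5: hit
pos 11: 9: hit
pos 12: 7: fault, evict 0, frames [3, 5, 6, 9, 7]
pos 13: 5: hit
pos 14: 7: hit
pos 15: 5: hit
pos 16: 0: fault, evict 3, frames [5, 6, 9, 7, 0]
At position 16, page 3 is evicted.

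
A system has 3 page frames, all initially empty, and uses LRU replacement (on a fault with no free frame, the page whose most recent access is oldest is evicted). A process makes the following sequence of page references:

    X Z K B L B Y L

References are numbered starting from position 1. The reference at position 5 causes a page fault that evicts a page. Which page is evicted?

Z

pos 1: X → miss, frames [X]
pos 2: Z → miss, frames [X, Z]
pos 3: K → miss, frames [X, Z, K]
pos 4: B → miss, evict X, frames [Z, K, B]
pos 5: L → miss, evict Z, frames [K, B, L]
At position 5, page Z is evicted.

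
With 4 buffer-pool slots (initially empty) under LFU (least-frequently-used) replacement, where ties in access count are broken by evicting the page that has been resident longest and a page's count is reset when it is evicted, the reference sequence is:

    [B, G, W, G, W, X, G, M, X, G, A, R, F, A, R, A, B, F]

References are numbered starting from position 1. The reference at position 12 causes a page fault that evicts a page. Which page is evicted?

pos 1: B → miss, frames (B)
pos 2: G → miss, frames (B G)
pos 3: W → miss, frames (B G W)
pos 4: G → hit
pos 5: W → hit
pos 6: X → miss, frames (B G W X)
pos 7: G → hit
pos 8: M → miss, evict B, frames (G W X M)
pos 9: X → hit
pos 10: G → hit
pos 11: A → miss, evict M, frames (G W X A)
pos 12: R → miss, evict A, frames (G W X R)
At position 12, page A is evicted.

A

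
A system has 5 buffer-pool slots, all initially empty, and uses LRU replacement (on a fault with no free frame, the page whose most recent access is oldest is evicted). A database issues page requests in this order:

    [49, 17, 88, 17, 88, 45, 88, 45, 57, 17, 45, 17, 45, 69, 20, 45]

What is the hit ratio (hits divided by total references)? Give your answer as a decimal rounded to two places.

49: miss, frames [49]
17: miss, frames [49, 17]
88: miss, frames [49, 17, 88]
17: hit
88: hit
45: miss, frames [49, 17, 88, 45]
88: hit
45: hit
57: miss, frames [49, 17, 88, 45, 57]
17: hit
45: hit
17: hit
45: hit
69: miss, evict 49, frames [88, 57, 17, 45, 69]
20: miss, evict 88, frames [57, 17, 45, 69, 20]
45: hit
Hits: 9 of 16 references → 9/16 = 0.5625.

0.56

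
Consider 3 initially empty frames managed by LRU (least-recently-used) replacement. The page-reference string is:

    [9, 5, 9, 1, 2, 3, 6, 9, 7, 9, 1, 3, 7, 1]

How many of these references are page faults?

9 → miss, frames [9]
5 → miss, frames [9, 5]
9 → hit
1 → miss, frames [5, 9, 1]
2 → miss, evict 5, frames [9, 1, 2]
3 → miss, evict 9, frames [1, 2, 3]
6 → miss, evict 1, frames [2, 3, 6]
9 → miss, evict 2, frames [3, 6, 9]
7 → miss, evict 3, frames [6, 9, 7]
9 → hit
1 → miss, evict 6, frames [7, 9, 1]
3 → miss, evict 7, frames [9, 1, 3]
7 → miss, evict 9, frames [1, 3, 7]
1 → hit
Page faults: 11.

11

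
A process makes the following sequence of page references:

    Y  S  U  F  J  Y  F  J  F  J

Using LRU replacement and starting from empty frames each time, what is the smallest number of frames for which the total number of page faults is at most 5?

f=1: 10 faults
f=2: 8 faults
f=3: 6 faults
f=4: 6 faults
f=5: 5 faults
Smallest f with faults ≤ 5 is 5.

5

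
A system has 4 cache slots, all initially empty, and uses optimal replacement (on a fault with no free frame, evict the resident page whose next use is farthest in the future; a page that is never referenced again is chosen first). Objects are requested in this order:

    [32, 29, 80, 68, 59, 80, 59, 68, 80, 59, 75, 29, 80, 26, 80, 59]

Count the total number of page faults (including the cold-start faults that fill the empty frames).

32 -> miss, frames {32}
29 -> miss, frames {32,29}
80 -> miss, frames {32,29,80}
68 -> miss, frames {32,29,80,68}
59 -> miss, evict 32, frames {29,80,68,59}
80 -> hit
59 -> hit
68 -> hit
80 -> hit
59 -> hit
75 -> miss, evict 68, frames {29,80,59,75}
29 -> hit
80 -> hit
26 -> miss, evict 75, frames {29,80,59,26}
80 -> hit
59 -> hit
Page faults: 7.

7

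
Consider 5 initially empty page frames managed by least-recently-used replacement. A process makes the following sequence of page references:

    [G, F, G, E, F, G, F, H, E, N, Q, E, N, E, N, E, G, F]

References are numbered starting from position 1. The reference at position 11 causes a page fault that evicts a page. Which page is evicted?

G

pos 1: G -> miss, frames [G]
pos 2: F -> miss, frames [G, F]
pos 3: G -> hit
pos 4: E -> miss, frames [F, G, E]
pos 5: F -> hit
pos 6: G -> hit
pos 7: F -> hit
pos 8: H -> miss, frames [E, G, F, H]
pos 9: E -> hit
pos 10: N -> miss, frames [G, F, H, E, N]
pos 11: Q -> miss, evict G, frames [F, H, E, N, Q]
At position 11, page G is evicted.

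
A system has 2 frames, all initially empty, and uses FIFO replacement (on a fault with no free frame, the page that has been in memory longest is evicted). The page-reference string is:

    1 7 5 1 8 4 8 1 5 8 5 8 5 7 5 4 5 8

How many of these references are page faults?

1: fault, frames {1}
7: fault, frames {1,7}
5: fault, evict 1, frames {7,5}
1: fault, evict 7, frames {5,1}
8: fault, evict 5, frames {1,8}
4: fault, evict 1, frames {8,4}
8: hit
1: fault, evict 8, frames {4,1}
5: fault, evict 4, frames {1,5}
8: fault, evict 1, frames {5,8}
5: hit
8: hit
5: hit
7: fault, evict 5, frames {8,7}
5: fault, evict 8, frames {7,5}
4: fault, evict 7, frames {5,4}
5: hit
8: fault, evict 5, frames {4,8}
Page faults: 13.

13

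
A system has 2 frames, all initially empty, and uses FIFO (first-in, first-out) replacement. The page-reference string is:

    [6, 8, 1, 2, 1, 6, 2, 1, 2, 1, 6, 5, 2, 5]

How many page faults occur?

6: fault, frames {6}
8: fault, frames {6,8}
1: fault, evict 6, frames {8,1}
2: fault, evict 8, frames {1,2}
1: hit
6: fault, evict 1, frames {2,6}
2: hit
1: fault, evict 2, frames {6,1}
2: fault, evict 6, frames {1,2}
1: hit
6: fault, evict 1, frames {2,6}
5: fault, evict 2, frames {6,5}
2: fault, evict 6, frames {5,2}
5: hit
Page faults: 10.

10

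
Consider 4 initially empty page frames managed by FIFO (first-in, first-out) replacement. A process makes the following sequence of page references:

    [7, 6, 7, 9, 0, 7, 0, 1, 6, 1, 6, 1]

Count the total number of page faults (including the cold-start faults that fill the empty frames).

5

7 → miss, frames [7]
6 → miss, frames [7, 6]
7 → hit
9 → miss, frames [7, 6, 9]
0 → miss, frames [7, 6, 9, 0]
7 → hit
0 → hit
1 → miss, evict 7, frames [6, 9, 0, 1]
6 → hit
1 → hit
6 → hit
1 → hit
Page faults: 5.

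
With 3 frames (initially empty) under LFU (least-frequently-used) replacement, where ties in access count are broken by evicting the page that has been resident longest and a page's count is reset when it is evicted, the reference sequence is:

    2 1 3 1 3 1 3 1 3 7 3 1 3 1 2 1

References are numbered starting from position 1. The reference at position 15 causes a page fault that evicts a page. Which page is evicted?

pos 1: 2: miss, frames [2]
pos 2: 1: miss, frames [2, 1]
pos 3: 3: miss, frames [2, 1, 3]
pos 4: 1: hit
pos 5: 3: hit
pos 6: 1: hit
pos 7: 3: hit
pos 8: 1: hit
pos 9: 3: hit
pos 10: 7: miss, evict 2, frames [1, 3, 7]
pos 11: 3: hit
pos 12: 1: hit
pos 13: 3: hit
pos 14: 1: hit
pos 15: 2: miss, evict 7, frames [1, 3, 2]
At position 15, page 7 is evicted.

7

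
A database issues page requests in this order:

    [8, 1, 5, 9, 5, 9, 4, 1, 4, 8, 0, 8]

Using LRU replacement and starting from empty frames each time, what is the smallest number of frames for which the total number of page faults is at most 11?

2

f=1: 12 faults
f=2: 8 faults
f=3: 8 faults
f=4: 7 faults
f=5: 6 faults
f=6: 6 faults
Smallest f with faults ≤ 11 is 2.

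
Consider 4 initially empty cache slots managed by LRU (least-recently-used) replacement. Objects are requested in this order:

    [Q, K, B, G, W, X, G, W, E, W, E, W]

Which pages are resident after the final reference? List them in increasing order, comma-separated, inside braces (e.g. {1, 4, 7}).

Q: fault, frames {Q}
K: fault, frames {Q,K}
B: fault, frames {Q,K,B}
G: fault, frames {Q,K,B,G}
W: fault, evict Q, frames {K,B,G,W}
X: fault, evict K, frames {B,G,W,X}
G: hit
W: hit
E: fault, evict B, frames {X,G,W,E}
W: hit
E: hit
W: hit

{E, G, W, X}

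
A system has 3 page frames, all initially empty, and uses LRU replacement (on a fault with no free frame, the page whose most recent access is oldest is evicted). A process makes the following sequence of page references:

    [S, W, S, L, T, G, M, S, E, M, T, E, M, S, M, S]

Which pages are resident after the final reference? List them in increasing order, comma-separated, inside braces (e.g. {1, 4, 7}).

{E, M, S}

S -> miss, frames [S]
W -> miss, frames [S, W]
S -> hit
L -> miss, frames [W, S, L]
T -> miss, evict W, frames [S, L, T]
G -> miss, evict S, frames [L, T, G]
M -> miss, evict L, frames [T, G, M]
S -> miss, evict T, frames [G, M, S]
E -> miss, evict G, frames [M, S, E]
M -> hit
T -> miss, evict S, frames [E, M, T]
E -> hit
M -> hit
S -> miss, evict T, frames [E, M, S]
M -> hit
S -> hit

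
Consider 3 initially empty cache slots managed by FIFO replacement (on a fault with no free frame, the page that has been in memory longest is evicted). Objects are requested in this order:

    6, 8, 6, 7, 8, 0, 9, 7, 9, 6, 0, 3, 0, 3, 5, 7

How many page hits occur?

6 → miss, frames {6}
8 → miss, frames {6,8}
6 → hit
7 → miss, frames {6,8,7}
8 → hit
0 → miss, evict 6, frames {8,7,0}
9 → miss, evict 8, frames {7,0,9}
7 → hit
9 → hit
6 → miss, evict 7, frames {0,9,6}
0 → hit
3 → miss, evict 0, frames {9,6,3}
0 → miss, evict 9, frames {6,3,0}
3 → hit
5 → miss, evict 6, frames {3,0,5}
7 → miss, evict 3, frames {0,5,7}
Hits: 6.

6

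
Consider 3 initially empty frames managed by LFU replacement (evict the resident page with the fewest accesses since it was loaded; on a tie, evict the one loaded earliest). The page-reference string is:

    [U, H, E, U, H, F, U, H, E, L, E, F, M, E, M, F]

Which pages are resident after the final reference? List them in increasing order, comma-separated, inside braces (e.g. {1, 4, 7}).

U -> miss, frames (U)
H -> miss, frames (U H)
E -> miss, frames (U H E)
U -> hit
H -> hit
F -> miss, evict E, frames (U H F)
U -> hit
H -> hit
E -> miss, evict F, frames (U H E)
L -> miss, evict E, frames (U H L)
E -> miss, evict L, frames (U H E)
F -> miss, evict E, frames (U H F)
M -> miss, evict F, frames (U H M)
E -> miss, evict M, frames (U H E)
M -> miss, evict E, frames (U H M)
F -> miss, evict M, frames (U H F)

{F, H, U}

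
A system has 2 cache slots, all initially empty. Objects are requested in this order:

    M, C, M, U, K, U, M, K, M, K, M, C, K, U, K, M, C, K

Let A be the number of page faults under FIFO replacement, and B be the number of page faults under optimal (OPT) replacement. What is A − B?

2

Under FIFO: F F . F F . F . . . . F F F . F F F → 11 faults.
Under OPT: F F . F F . F . . . . F . F . F F . → 9 faults.
A − B = 11 − 9 = 2.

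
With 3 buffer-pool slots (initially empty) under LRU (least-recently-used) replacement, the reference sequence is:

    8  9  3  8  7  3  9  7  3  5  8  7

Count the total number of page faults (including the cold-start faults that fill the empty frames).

8 -> miss, frames {8}
9 -> miss, frames {8,9}
3 -> miss, frames {8,9,3}
8 -> hit
7 -> miss, evict 9, frames {3,8,7}
3 -> hit
9 -> miss, evict 8, frames {7,3,9}
7 -> hit
3 -> hit
5 -> miss, evict 9, frames {7,3,5}
8 -> miss, evict 7, frames {3,5,8}
7 -> miss, evict 3, frames {5,8,7}
Page faults: 8.

8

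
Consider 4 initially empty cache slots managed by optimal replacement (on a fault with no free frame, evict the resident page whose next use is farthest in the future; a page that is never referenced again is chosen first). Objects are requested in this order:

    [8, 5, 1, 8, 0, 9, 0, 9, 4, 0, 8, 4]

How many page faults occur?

6

8: fault, frames (8)
5: fault, frames (8 5)
1: fault, frames (8 5 1)
8: hit
0: fault, frames (8 5 1 0)
9: fault, evict 1, frames (8 5 0 9)
0: hit
9: hit
4: fault, evict 9, frames (8 5 0 4)
0: hit
8: hit
4: hit
Page faults: 6.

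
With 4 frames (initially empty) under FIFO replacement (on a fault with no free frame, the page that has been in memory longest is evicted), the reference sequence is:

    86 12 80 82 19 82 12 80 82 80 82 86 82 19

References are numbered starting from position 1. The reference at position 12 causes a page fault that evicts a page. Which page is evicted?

pos 1: 86 → fault, frames [86]
pos 2: 12 → fault, frames [86, 12]
pos 3: 80 → fault, frames [86, 12, 80]
pos 4: 82 → fault, frames [86, 12, 80, 82]
pos 5: 19 → fault, evict 86, frames [12, 80, 82, 19]
pos 6: 82 → hit
pos 7: 12 → hit
pos 8: 80 → hit
pos 9: 82 → hit
pos 10: 80 → hit
pos 11: 82 → hit
pos 12: 86 → fault, evict 12, frames [80, 82, 19, 86]
At position 12, page 12 is evicted.

12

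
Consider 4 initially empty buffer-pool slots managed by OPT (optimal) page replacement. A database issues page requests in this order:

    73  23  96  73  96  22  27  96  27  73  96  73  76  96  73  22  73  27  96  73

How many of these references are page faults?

7

73 → miss, frames {73}
23 → miss, frames {73,23}
96 → miss, frames {73,23,96}
73 → hit
96 → hit
22 → miss, frames {73,23,96,22}
27 → miss, evict 23, frames {73,96,22,27}
96 → hit
27 → hit
73 → hit
96 → hit
73 → hit
76 → miss, evict 27, frames {73,96,22,76}
96 → hit
73 → hit
22 → hit
73 → hit
27 → miss, evict 76, frames {73,96,22,27}
96 → hit
73 → hit
Page faults: 7.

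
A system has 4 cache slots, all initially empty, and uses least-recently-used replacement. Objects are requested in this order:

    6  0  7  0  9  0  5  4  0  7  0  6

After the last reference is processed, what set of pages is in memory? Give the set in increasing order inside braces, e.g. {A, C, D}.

6 -> miss, frames (6)
0 -> miss, frames (6 0)
7 -> miss, frames (6 0 7)
0 -> hit
9 -> miss, frames (6 7 0 9)
0 -> hit
5 -> miss, evict 6, frames (7 9 0 5)
4 -> miss, evict 7, frames (9 0 5 4)
0 -> hit
7 -> miss, evict 9, frames (5 4 0 7)
0 -> hit
6 -> miss, evict 5, frames (4 7 0 6)

{0, 4, 6, 7}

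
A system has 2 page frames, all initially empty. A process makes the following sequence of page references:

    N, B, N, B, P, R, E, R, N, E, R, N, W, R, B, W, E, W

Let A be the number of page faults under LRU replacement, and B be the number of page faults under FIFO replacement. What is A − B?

Under LRU: F F . . F F F . F F F F F F F F F . → 14 faults.
Under FIFO: F F . . F F F . F . F . F . F . F F → 11 faults.
A − B = 14 − 11 = 3.

3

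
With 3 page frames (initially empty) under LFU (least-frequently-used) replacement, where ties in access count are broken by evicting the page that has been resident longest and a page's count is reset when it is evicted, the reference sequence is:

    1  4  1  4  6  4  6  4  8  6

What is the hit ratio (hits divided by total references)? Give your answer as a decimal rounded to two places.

1 -> fault, frames [1]
4 -> fault, frames [1, 4]
1 -> hit
4 -> hit
6 -> fault, frames [1, 4, 6]
4 -> hit
6 -> hit
4 -> hit
8 -> fault, evict 1, frames [4, 6, 8]
6 -> hit
Hits: 6 of 10 references → 6/10 = 0.6000.

0.60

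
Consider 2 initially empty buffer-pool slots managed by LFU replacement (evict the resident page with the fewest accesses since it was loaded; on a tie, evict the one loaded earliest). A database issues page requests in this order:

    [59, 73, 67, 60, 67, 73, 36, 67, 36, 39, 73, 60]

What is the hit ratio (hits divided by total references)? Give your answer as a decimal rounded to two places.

59 → miss, frames {59}
73 → miss, frames {59,73}
67 → miss, evict 59, frames {73,67}
60 → miss, evict 73, frames {67,60}
67 → hit
73 → miss, evict 60, frames {67,73}
36 → miss, evict 73, frames {67,36}
67 → hit
36 → hit
39 → miss, evict 36, frames {67,39}
73 → miss, evict 39, frames {67,73}
60 → miss, evict 73, frames {67,60}
Hits: 3 of 12 references → 3/12 = 0.2500.

0.25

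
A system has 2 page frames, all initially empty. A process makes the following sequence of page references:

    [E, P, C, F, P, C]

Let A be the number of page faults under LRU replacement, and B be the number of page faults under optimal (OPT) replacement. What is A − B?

Under LRU: F F F F F F → 6 faults.
Under OPT: F F F F . F → 5 faults.
A − B = 6 − 5 = 1.

1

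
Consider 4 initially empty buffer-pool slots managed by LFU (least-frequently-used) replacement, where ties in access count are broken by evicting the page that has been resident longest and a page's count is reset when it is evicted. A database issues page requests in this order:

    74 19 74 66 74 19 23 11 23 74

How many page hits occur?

74 -> fault, frames [74]
19 -> fault, frames [74, 19]
74 -> hit
66 -> fault, frames [74, 19, 66]
74 -> hit
19 -> hit
23 -> fault, frames [74, 19, 66, 23]
11 -> fault, evict 66, frames [74, 19, 23, 11]
23 -> hit
74 -> hit
Hits: 5.

5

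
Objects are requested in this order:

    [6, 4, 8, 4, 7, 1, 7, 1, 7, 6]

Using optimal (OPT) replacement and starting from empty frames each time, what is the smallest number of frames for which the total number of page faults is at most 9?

2

f=1: 10 faults
f=2: 6 faults
f=3: 5 faults
f=4: 5 faults
f=5: 5 faults
Smallest f with faults ≤ 9 is 2.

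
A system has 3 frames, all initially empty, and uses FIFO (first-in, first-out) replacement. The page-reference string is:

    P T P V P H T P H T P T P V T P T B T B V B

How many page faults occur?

P: miss, frames {P}
T: miss, frames {P,T}
P: hit
V: miss, frames {P,T,V}
P: hit
H: miss, evict P, frames {T,V,H}
T: hit
P: miss, evict T, frames {V,H,P}
H: hit
T: miss, evict V, frames {H,P,T}
P: hit
T: hit
P: hit
V: miss, evict H, frames {P,T,V}
T: hit
P: hit
T: hit
B: miss, evict P, frames {T,V,B}
T: hit
B: hit
V: hit
B: hit
Page faults: 8.

8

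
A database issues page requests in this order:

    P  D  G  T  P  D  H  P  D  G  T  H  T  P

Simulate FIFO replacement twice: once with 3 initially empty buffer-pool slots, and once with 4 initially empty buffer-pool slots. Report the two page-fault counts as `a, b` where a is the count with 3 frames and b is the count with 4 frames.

10, 11

3 frames: F F F F F F F . . F F . . F → 10 faults.
4 frames: F F F F . . F F F F F F . F → 11 faults.
11 > 10: adding a frame increased faults — Belady's anomaly.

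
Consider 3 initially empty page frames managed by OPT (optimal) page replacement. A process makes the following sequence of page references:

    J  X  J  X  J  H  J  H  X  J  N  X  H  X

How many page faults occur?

4

J: fault, frames [J]
X: fault, frames [J, X]
J: hit
X: hit
J: hit
H: fault, frames [J, X, H]
J: hit
H: hit
X: hit
J: hit
N: fault, evict J, frames [X, H, N]
X: hit
H: hit
X: hit
Page faults: 4.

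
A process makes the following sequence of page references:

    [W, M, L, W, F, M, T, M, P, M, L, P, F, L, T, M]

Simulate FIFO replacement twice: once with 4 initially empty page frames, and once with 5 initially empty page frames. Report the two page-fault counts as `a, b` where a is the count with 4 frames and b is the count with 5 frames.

4 frames: F F F . F . F . F F F . F . F . → 10 faults.
5 frames: F F F . F . F . F . . . . . . . → 6 faults.
6 < 10: adding a frame reduced faults, as is typical.

10, 6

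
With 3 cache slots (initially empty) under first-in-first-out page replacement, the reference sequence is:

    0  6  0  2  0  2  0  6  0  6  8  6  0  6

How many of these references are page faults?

0 → fault, frames {0}
6 → fault, frames {0,6}
0 → hit
2 → fault, frames {0,6,2}
0 → hit
2 → hit
0 → hit
6 → hit
0 → hit
6 → hit
8 → fault, evict 0, frames {6,2,8}
6 → hit
0 → fault, evict 6, frames {2,8,0}
6 → fault, evict 2, frames {8,0,6}
Page faults: 6.

6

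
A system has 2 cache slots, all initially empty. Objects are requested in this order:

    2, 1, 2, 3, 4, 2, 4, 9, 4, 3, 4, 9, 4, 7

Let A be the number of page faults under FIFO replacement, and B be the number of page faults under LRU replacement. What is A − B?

Under FIFO: F F . F F F . F F F . F F F → 11 faults.
Under LRU: F F . F F F . F . F . F . F → 9 faults.
A − B = 11 − 9 = 2.

2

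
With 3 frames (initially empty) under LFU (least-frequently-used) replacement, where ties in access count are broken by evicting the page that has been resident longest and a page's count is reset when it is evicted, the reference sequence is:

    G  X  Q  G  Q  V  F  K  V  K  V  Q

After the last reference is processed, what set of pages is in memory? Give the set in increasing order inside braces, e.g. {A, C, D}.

{G, Q, V}

G: fault, frames {G}
X: fault, frames {G,X}
Q: fault, frames {G,X,Q}
G: hit
Q: hit
V: fault, evict X, frames {G,Q,V}
F: fault, evict V, frames {G,Q,F}
K: fault, evict F, frames {G,Q,K}
V: fault, evict K, frames {G,Q,V}
K: fault, evict V, frames {G,Q,K}
V: fault, evict K, frames {G,Q,V}
Q: hit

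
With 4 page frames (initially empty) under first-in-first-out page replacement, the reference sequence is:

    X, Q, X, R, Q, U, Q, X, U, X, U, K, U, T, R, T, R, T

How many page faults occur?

X -> miss, frames (X)
Q -> miss, frames (X Q)
X -> hit
R -> miss, frames (X Q R)
Q -> hit
U -> miss, frames (X Q R U)
Q -> hit
X -> hit
U -> hit
X -> hit
U -> hit
K -> miss, evict X, frames (Q R U K)
U -> hit
T -> miss, evict Q, frames (R U K T)
R -> hit
T -> hit
R -> hit
T -> hit
Page faults: 6.

6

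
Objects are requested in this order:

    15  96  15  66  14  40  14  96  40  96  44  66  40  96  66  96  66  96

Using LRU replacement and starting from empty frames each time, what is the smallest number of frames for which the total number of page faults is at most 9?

4

f=1: 18 faults
f=2: 12 faults
f=3: 10 faults
f=4: 8 faults
f=5: 6 faults
f=6: 6 faults
Smallest f with faults ≤ 9 is 4.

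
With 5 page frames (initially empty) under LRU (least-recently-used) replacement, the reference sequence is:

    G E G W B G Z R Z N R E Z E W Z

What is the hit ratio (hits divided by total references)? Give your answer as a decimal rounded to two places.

0.44

G → miss, frames {G}
E → miss, frames {G,E}
G → hit
W → miss, frames {E,G,W}
B → miss, frames {E,G,W,B}
G → hit
Z → miss, frames {E,W,B,G,Z}
R → miss, evict E, frames {W,B,G,Z,R}
Z → hit
N → miss, evict W, frames {B,G,R,Z,N}
R → hit
E → miss, evict B, frames {G,Z,N,R,E}
Z → hit
E → hit
W → miss, evict G, frames {N,R,Z,E,W}
Z → hit
Hits: 7 of 16 references → 7/16 = 0.4375.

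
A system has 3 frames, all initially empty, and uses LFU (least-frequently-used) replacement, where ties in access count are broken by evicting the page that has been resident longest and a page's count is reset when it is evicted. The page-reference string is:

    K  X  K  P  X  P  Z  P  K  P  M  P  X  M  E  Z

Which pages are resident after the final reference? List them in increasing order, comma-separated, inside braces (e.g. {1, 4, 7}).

{P, X, Z}

K: miss, frames (K)
X: miss, frames (K X)
K: hit
P: miss, frames (K X P)
X: hit
P: hit
Z: miss, evict K, frames (X P Z)
P: hit
K: miss, evict Z, frames (X P K)
P: hit
M: miss, evict K, frames (X P M)
P: hit
X: hit
M: hit
E: miss, evict M, frames (X P E)
Z: miss, evict E, frames (X P Z)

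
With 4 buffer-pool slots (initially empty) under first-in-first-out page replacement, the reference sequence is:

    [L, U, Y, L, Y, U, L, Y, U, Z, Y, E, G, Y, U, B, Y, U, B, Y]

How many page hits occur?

L → miss, frames (L)
U → miss, frames (L U)
Y → miss, frames (L U Y)
L → hit
Y → hit
U → hit
L → hit
Y → hit
U → hit
Z → miss, frames (L U Y Z)
Y → hit
E → miss, evict L, frames (U Y Z E)
G → miss, evict U, frames (Y Z E G)
Y → hit
U → miss, evict Y, frames (Z E G U)
B → miss, evict Z, frames (E G U B)
Y → miss, evict E, frames (G U B Y)
U → hit
B → hit
Y → hit
Hits: 11.

11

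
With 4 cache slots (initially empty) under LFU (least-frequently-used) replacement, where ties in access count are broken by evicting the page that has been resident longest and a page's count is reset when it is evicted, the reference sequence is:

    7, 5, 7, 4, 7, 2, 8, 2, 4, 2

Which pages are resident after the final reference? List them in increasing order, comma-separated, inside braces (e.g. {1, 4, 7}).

{2, 4, 7, 8}

7: fault, frames {7}
5: fault, frames {7,5}
7: hit
4: fault, frames {7,5,4}
7: hit
2: fault, frames {7,5,4,2}
8: fault, evict 5, frames {7,4,2,8}
2: hit
4: hit
2: hit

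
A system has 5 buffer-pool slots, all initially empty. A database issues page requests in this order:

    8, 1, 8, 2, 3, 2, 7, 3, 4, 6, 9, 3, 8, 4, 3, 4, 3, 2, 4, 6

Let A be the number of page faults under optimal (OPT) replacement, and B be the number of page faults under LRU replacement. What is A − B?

-2

Under OPT: F F . F F . F . F F F . . . . . . . . F → 9 faults.
Under LRU: F F . F F . F . F F F . F . . . . F . F → 11 faults.
A − B = 9 − 11 = -2.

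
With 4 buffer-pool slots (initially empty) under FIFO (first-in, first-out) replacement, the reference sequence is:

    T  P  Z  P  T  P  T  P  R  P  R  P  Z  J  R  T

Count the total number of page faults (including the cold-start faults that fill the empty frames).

6

T → fault, frames [T]
P → fault, frames [T, P]
Z → fault, frames [T, P, Z]
P → hit
T → hit
P → hit
T → hit
P → hit
R → fault, frames [T, P, Z, R]
P → hit
R → hit
P → hit
Z → hit
J → fault, evict T, frames [P, Z, R, J]
R → hit
T → fault, evict P, frames [Z, R, J, T]
Page faults: 6.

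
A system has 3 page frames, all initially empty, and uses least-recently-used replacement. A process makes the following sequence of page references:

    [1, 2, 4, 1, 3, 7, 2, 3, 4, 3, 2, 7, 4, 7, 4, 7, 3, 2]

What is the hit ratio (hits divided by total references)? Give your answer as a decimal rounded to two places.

0.39

1 → fault, frames (1)
2 → fault, frames (1 2)
4 → fault, frames (1 2 4)
1 → hit
3 → fault, evict 2, frames (4 1 3)
7 → fault, evict 4, frames (1 3 7)
2 → fault, evict 1, frames (3 7 2)
3 → hit
4 → fault, evict 7, frames (2 3 4)
3 → hit
2 → hit
7 → fault, evict 4, frames (3 2 7)
4 → fault, evict 3, frames (2 7 4)
7 → hit
4 → hit
7 → hit
3 → fault, evict 2, frames (4 7 3)
2 → fault, evict 4, frames (7 3 2)
Hits: 7 of 18 references → 7/18 = 0.3889.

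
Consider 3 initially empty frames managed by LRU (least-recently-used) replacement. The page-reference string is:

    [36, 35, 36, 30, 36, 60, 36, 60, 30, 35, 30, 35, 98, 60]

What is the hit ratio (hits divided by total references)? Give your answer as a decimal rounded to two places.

36: miss, frames {36}
35: miss, frames {36,35}
36: hit
30: miss, frames {35,36,30}
36: hit
60: miss, evict 35, frames {30,36,60}
36: hit
60: hit
30: hit
35: miss, evict 36, frames {60,30,35}
30: hit
35: hit
98: miss, evict 60, frames {30,35,98}
60: miss, evict 30, frames {35,98,60}
Hits: 7 of 14 references → 7/14 = 0.5000.

0.50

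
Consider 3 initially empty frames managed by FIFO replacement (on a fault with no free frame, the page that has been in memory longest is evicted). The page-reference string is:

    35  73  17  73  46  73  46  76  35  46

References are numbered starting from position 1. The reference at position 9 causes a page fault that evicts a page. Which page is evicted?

17

pos 1: 35: miss, frames (35)
pos 2: 73: miss, frames (35 73)
pos 3: 17: miss, frames (35 73 17)
pos 4: 73: hit
pos 5: 46: miss, evict 35, frames (73 17 46)
pos 6: 73: hit
pos 7: 46: hit
pos 8: 76: miss, evict 73, frames (17 46 76)
pos 9: 35: miss, evict 17, frames (46 76 35)
At position 9, page 17 is evicted.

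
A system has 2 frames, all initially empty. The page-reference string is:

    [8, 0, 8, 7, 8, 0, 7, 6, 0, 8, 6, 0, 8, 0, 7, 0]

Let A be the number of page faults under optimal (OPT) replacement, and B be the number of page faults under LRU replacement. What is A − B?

Under OPT: F F . F . F . F . F . F . . F . → 8 faults.
Under LRU: F F . F . F F F F F F F F . F . → 12 faults.
A − B = 8 − 12 = -4.

-4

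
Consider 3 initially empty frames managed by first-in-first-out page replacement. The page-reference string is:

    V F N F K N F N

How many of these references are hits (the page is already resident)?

4

V → fault, frames {V}
F → fault, frames {V,F}
N → fault, frames {V,F,N}
F → hit
K → fault, evict V, frames {F,N,K}
N → hit
F → hit
N → hit
Hits: 4.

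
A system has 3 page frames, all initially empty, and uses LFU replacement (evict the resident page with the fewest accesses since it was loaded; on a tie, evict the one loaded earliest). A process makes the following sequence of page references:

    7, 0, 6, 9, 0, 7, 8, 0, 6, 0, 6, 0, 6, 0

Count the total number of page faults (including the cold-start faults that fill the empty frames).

7

7 -> fault, frames (7)
0 -> fault, frames (7 0)
6 -> fault, frames (7 0 6)
9 -> fault, evict 7, frames (0 6 9)
0 -> hit
7 -> fault, evict 6, frames (0 9 7)
8 -> fault, evict 9, frames (0 7 8)
0 -> hit
6 -> fault, evict 7, frames (0 8 6)
0 -> hit
6 -> hit
0 -> hit
6 -> hit
0 -> hit
Page faults: 7.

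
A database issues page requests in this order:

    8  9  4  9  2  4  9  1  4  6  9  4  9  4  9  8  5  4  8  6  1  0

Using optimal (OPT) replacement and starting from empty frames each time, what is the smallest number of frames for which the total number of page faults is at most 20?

f=1: 22 faults
f=2: 14 faults
f=3: 11 faults
f=4: 9 faults
f=5: 8 faults
f=6: 8 faults
f=7: 8 faults
f=8: 8 faults
Smallest f with faults ≤ 20 is 2.

2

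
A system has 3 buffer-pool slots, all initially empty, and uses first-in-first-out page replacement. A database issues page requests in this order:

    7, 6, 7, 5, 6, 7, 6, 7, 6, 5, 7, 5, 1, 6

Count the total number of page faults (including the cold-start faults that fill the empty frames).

7 → miss, frames (7)
6 → miss, frames (7 6)
7 → hit
5 → miss, frames (7 6 5)
6 → hit
7 → hit
6 → hit
7 → hit
6 → hit
5 → hit
7 → hit
5 → hit
1 → miss, evict 7, frames (6 5 1)
6 → hit
Page faults: 4.

4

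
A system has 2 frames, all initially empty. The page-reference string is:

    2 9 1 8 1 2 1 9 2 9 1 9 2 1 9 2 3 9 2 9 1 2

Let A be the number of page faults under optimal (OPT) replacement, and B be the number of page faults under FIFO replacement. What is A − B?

-6

Under OPT: F F F F . F . F . . F . F . F . F . F . F . → 12 faults.
Under FIFO: F F F F . F F F F . F F F F F F F F F . F . → 18 faults.
A − B = 12 − 18 = -6.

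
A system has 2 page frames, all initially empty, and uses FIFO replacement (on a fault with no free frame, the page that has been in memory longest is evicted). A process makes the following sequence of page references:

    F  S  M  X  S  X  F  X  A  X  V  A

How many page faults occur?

F → miss, frames {F}
S → miss, frames {F,S}
M → miss, evict F, frames {S,M}
X → miss, evict S, frames {M,X}
S → miss, evict M, frames {X,S}
X → hit
F → miss, evict X, frames {S,F}
X → miss, evict S, frames {F,X}
A → miss, evict F, frames {X,A}
X → hit
V → miss, evict X, frames {A,V}
A → hit
Page faults: 9.

9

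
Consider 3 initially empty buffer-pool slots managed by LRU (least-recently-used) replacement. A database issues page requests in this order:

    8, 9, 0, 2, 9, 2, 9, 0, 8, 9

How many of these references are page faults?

8 -> miss, frames (8)
9 -> miss, frames (8 9)
0 -> miss, frames (8 9 0)
2 -> miss, evict 8, frames (9 0 2)
9 -> hit
2 -> hit
9 -> hit
0 -> hit
8 -> miss, evict 2, frames (9 0 8)
9 -> hit
Page faults: 5.

5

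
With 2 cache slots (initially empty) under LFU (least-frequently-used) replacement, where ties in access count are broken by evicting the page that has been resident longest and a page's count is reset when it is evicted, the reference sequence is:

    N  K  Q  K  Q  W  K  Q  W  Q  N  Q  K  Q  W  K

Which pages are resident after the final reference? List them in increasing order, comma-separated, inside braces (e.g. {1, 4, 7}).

N: fault, frames [N]
K: fault, frames [N, K]
Q: fault, evict N, frames [K, Q]
K: hit
Q: hit
W: fault, evict K, frames [Q, W]
K: fault, evict W, frames [Q, K]
Q: hit
W: fault, evict K, frames [Q, W]
Q: hit
N: fault, evict W, frames [Q, N]
Q: hit
K: fault, evict N, frames [Q, K]
Q: hit
W: fault, evict K, frames [Q, W]
K: fault, evict W, frames [Q, K]

{K, Q}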